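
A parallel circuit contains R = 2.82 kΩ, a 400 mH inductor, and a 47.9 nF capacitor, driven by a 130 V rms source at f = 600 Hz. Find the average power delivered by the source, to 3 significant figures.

ω = 2πf = 3770 rad/s
X_L = ωL = 1510 Ω
X_C = 1/(ωC) = 5540 Ω
Parallel: admittances add. Y = 1/R + 1/(jωL) + jωC
Y = (0.000355 − j0.000483) S
|Y| = 0.000599 S → |Z| = 1/|Y| = 1670 Ω, ∠Z = −∠Y = 53.7°
I = V/|Z| = 77.9 mA
P = VI cos φ = 130 × 0.0779 × cos(53.7°) = 5.99 W

5.99 W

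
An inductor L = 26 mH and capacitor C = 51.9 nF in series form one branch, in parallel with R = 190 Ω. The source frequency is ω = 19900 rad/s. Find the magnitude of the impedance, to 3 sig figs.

X_L = ωL = 517 Ω
X_C = 1/(ωC) = 968 Ω
Branch 1: Z₁ = R = 190 Ω
Branch 2 (series LC): Z₂ = j(X_L − X_C) = −j451 Ω
Parallel: Z = Z₁Z₂/(Z₁+Z₂), |Z| = 175 Ω, ∠Z = -22.9°

175 Ω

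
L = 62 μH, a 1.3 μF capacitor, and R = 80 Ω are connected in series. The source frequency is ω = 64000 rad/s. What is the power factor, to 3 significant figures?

0.995

X_L = ωL = 3.97 Ω
X_C = 1/(ωC) = 12.0 Ω
Net reactance X = X_L − X_C = -8.05 Ω
Z = 80.0 − j8.05 Ω
|Z| = √(80.0² + 8.05²) = 80.4 Ω
∠Z = arctan(-8.05/80.0) = -5.75°
cos φ = cos(-5.75°) = 0.995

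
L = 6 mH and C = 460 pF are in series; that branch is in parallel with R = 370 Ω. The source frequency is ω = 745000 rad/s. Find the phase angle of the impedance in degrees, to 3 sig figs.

13.4°

X_L = ωL = 4470 Ω
X_C = 1/(ωC) = 2920 Ω
Branch 1: Z₁ = R = 370 Ω
Branch 2 (series LC): Z₂ = j(X_L − X_C) = j1550 Ω
Parallel: Z = Z₁Z₂/(Z₁+Z₂), |Z| = 360 Ω, ∠Z = 13.4°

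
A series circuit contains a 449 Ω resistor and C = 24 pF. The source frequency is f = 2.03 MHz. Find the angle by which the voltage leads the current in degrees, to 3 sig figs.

-82.2°

ω = 2πf = 1.275e+07 rad/s
X_C = 1/(ωC) = 3270 Ω
Z = 449 − j3270 Ω
|Z| = √(449² + 3270²) = 3300 Ω
∠Z = arctan(-3270/449) = -82.2°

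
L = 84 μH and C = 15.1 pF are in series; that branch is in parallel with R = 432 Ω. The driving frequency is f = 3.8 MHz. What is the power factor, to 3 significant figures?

ω = 2πf = 2.388e+07 rad/s
X_L = ωL = 2010 Ω
X_C = 1/(ωC) = 2770 Ω
Branch 1: Z₁ = R = 432 Ω
Branch 2 (series LC): Z₂ = j(X_L − X_C) = −j768 Ω
Parallel: Z = Z₁Z₂/(Z₁+Z₂), |Z| = 377 Ω, ∠Z = -29.4°
cos φ = cos(-29.4°) = 0.872

0.872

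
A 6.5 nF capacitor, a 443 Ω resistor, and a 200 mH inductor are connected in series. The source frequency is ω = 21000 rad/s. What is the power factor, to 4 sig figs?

0.1403

X_L = ωL = 4200 Ω
X_C = 1/(ωC) = 7326 Ω
Net reactance X = X_L − X_C = -3126 Ω
Z = 443.0 − j3126 Ω
|Z| = √(443.0² + 3126²) = 3157 Ω
∠Z = arctan(-3126/443.0) = -81.93°
cos φ = cos(-81.93°) = 0.1403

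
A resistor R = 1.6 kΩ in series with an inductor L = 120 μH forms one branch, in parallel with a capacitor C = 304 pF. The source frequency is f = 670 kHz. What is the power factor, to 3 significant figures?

ω = 2πf = 4.21e+06 rad/s
X_L = ωL = 505 Ω
X_C = 1/(ωC) = 781 Ω
Branch 1 (R+jX_L): Z₁ = 1600 + j505 Ω, |Z₁| = 1680 Ω
Branch 2 (−jX_C): Z₂ = −j781 Ω
Parallel: Z = Z₁Z₂/(Z₁+Z₂), |Z| = 807 Ω, ∠Z = -62.7°
cos φ = cos(-62.7°) = 0.459

0.459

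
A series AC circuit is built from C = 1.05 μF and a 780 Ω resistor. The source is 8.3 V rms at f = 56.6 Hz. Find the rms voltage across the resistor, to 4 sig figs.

2.321 V

ω = 2πf = 355.6 rad/s
X_C = 1/(ωC) = 2678 Ω
Z = 780.0 − j2678 Ω
|Z| = √(780.0² + 2678²) = 2789 Ω
I = V/|Z| = 2.976 mA
V_R = I·|Z_R| = 0.002976 × 780.0 = 2.321 V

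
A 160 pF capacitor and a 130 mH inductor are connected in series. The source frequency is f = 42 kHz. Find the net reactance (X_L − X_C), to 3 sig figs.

10600 Ω

ω = 2πf = 263900 rad/s
X_L = ωL = 34300 Ω
X_C = 1/(ωC) = 23700 Ω
X = 34300 − 23700 = 10600 Ω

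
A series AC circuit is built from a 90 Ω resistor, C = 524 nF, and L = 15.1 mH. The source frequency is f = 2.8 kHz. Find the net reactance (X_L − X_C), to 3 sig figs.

ω = 2πf = 17590 rad/s
X_L = ωL = 266 Ω
X_C = 1/(ωC) = 108 Ω
X = 266 − 108 = 157 Ω

157 Ω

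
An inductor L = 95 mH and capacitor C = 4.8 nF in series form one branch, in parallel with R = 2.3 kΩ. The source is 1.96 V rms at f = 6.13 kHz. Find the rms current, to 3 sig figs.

ω = 2πf = 38520 rad/s
X_L = ωL = 3660 Ω
X_C = 1/(ωC) = 5410 Ω
Branch 1: Z₁ = R = 2300 Ω
Branch 2 (series LC): Z₂ = j(X_L − X_C) = −j1750 Ω
Parallel: Z = Z₁Z₂/(Z₁+Z₂), |Z| = 1390 Ω, ∠Z = -52.7°
I = V/|Z| = 1.96/1390 = 1.41 mA

1.41 mA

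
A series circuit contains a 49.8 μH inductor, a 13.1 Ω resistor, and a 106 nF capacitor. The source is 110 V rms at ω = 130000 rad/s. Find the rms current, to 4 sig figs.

1.633 A

X_L = ωL = 6.474 Ω
X_C = 1/(ωC) = 72.57 Ω
Net reactance X = X_L − X_C = -66.09 Ω
Z = 13.10 − j66.09 Ω
|Z| = √(13.10² + 66.09²) = 67.38 Ω
I = V/|Z| = 110/67.38 = 1.633 A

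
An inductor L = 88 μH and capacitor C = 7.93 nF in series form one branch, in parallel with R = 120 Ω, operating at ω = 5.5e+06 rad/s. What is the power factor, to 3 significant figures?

X_L = ωL = 484 Ω
X_C = 1/(ωC) = 22.9 Ω
Branch 1: Z₁ = R = 120 Ω
Branch 2 (series LC): Z₂ = j(X_L − X_C) = j461 Ω
Parallel: Z = Z₁Z₂/(Z₁+Z₂), |Z| = 116 Ω, ∠Z = 14.6°
cos φ = cos(14.6°) = 0.968

0.968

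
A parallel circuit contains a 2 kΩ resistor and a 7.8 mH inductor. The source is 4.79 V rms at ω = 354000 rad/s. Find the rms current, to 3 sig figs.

X_L = ωL = 2760 Ω
Parallel: admittances add. Y = 1/R + 1/(jωL)
Y = (0.000500 − j0.000362) S
|Y| = 0.000617 S → |Z| = 1/|Y| = 1620 Ω, ∠Z = −∠Y = 35.9°
I = V/|Z| = 4.79/1620 = 2.96 mA

2.96 mA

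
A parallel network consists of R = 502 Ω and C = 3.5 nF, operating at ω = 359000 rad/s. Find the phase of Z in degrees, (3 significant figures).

-32.2°

X_C = 1/(ωC) = 796 Ω
Parallel: admittances add. Y = 1/R + jωC
Y = (0.00199 + j0.00126) S
|Y| = 0.00236 S → |Z| = 1/|Y| = 425 Ω, ∠Z = −∠Y = -32.2°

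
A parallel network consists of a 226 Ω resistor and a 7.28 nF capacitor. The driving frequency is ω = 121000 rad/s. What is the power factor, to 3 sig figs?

X_C = 1/(ωC) = 1140 Ω
Parallel: admittances add. Y = 1/R + jωC
Y = (0.00442 + j0.000881) S
|Y| = 0.00451 S → |Z| = 1/|Y| = 222 Ω, ∠Z = −∠Y = -11.3°
cos φ = cos(-11.3°) = 0.981

0.981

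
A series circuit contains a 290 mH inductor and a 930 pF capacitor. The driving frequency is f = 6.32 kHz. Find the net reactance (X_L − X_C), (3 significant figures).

-15600 Ω

ω = 2πf = 39710 rad/s
X_L = ωL = 11500 Ω
X_C = 1/(ωC) = 27100 Ω
X = 11500 − 27100 = -15600 Ω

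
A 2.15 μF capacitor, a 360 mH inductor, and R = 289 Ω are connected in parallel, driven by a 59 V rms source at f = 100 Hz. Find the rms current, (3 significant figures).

273 mA

ω = 2πf = 628.3 rad/s
X_L = ωL = 226 Ω
X_C = 1/(ωC) = 740 Ω
Parallel: admittances add. Y = 1/R + 1/(jωL) + jωC
Y = (0.00346 − j0.00307) S
|Y| = 0.00463 S → |Z| = 1/|Y| = 216 Ω, ∠Z = −∠Y = 41.6°
I = V/|Z| = 59/216 = 273 mA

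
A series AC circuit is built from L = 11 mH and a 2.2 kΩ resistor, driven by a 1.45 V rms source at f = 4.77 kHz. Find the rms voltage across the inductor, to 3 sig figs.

0.215 V

ω = 2πf = 29970 rad/s
X_L = ωL = 330 Ω
Z = 2200 + j330 Ω
|Z| = √(2200² + 330²) = 2220 Ω
I = V/|Z| = 652 μA
V_L = I·|Z_L| = 0.000652 × 330 = 0.215 V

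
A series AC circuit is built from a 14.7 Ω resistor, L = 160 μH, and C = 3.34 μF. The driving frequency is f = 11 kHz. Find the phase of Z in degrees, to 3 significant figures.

ω = 2πf = 69120 rad/s
X_L = ωL = 11.1 Ω
X_C = 1/(ωC) = 4.33 Ω
Net reactance X = X_L − X_C = 6.73 Ω
Z = 14.7 + j6.73 Ω
|Z| = √(14.7² + 6.73²) = 16.2 Ω
∠Z = arctan(6.73/14.7) = 24.6°

24.6°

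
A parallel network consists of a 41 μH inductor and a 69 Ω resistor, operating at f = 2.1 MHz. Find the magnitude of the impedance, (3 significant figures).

ω = 2πf = 1.319e+07 rad/s
X_L = ωL = 541 Ω
Parallel: admittances add. Y = 1/R + 1/(jωL)
Y = (0.0145 − j0.00185) S
|Y| = 0.0146 S → |Z| = 1/|Y| = 68.4 Ω, ∠Z = −∠Y = 7.27°

68.4 Ω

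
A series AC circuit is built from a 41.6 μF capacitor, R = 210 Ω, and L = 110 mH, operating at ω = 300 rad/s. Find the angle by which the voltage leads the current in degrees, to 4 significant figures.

X_L = ωL = 33.00 Ω
X_C = 1/(ωC) = 80.13 Ω
Net reactance X = X_L − X_C = -47.13 Ω
Z = 210.0 − j47.13 Ω
|Z| = √(210.0² + 47.13²) = 215.2 Ω
∠Z = arctan(-47.13/210.0) = -12.65°

-12.65°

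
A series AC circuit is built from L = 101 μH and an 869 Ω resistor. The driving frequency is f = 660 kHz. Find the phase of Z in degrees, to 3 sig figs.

25.7°

ω = 2πf = 4.147e+06 rad/s
X_L = ωL = 419 Ω
Z = 869 + j419 Ω
|Z| = √(869² + 419²) = 965 Ω
∠Z = arctan(419/869) = 25.7°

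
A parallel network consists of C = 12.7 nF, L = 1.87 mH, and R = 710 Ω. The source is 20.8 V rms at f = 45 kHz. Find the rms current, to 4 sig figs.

ω = 2πf = 282700 rad/s
X_L = ωL = 528.7 Ω
X_C = 1/(ωC) = 278.5 Ω
Parallel: admittances add. Y = 1/R + 1/(jωL) + jωC
Y = (0.001408 + j0.001700) S
|Y| = 0.002207 S → |Z| = 1/|Y| = 453.0 Ω, ∠Z = −∠Y = -50.35°
I = V/|Z| = 20.8/453.0 = 45.91 mA

45.91 mA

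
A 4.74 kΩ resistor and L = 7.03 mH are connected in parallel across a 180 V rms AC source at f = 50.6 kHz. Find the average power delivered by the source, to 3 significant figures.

ω = 2πf = 317900 rad/s
X_L = ωL = 2240 Ω
Parallel: admittances add. Y = 1/R + 1/(jωL)
Y = (0.000211 − j0.000447) S
|Y| = 0.000495 S → |Z| = 1/|Y| = 2020 Ω, ∠Z = −∠Y = 64.8°
I = V/|Z| = 89.0 mA
P = VI cos φ = 180 × 0.0890 × cos(64.8°) = 6.84 W

6.84 W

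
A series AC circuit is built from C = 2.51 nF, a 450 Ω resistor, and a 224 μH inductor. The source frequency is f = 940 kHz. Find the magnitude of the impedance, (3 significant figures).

1330 Ω

ω = 2πf = 5.906e+06 rad/s
X_L = ωL = 1320 Ω
X_C = 1/(ωC) = 67.5 Ω
Net reactance X = X_L − X_C = 1260 Ω
Z = 450 + j1260 Ω
|Z| = √(450² + 1260²) = 1330 Ω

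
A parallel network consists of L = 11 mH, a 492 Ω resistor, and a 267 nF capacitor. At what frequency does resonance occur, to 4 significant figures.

2.937 kHz

ω₀ = 1/√(LC) = 1/√(0.011 × 2.67e-07) = 18450 rad/s
f₀ = ω₀/(2π) = 2.937 kHz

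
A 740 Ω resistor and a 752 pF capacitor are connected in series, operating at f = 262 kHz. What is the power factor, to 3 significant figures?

0.675

ω = 2πf = 1.646e+06 rad/s
X_C = 1/(ωC) = 808 Ω
Z = 740 − j808 Ω
|Z| = √(740² + 808²) = 1100 Ω
∠Z = arctan(-808/740) = -47.5°
cos φ = cos(-47.5°) = 0.675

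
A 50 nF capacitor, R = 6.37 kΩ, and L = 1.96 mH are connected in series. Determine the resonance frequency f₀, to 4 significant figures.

16.08 kHz

ω₀ = 1/√(LC) = 1/√(0.00196 × 5e-08) = 101000 rad/s
f₀ = ω₀/(2π) = 16.08 kHz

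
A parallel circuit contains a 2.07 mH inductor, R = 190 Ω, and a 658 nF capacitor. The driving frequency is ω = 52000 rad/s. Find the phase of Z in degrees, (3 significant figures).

X_L = ωL = 108 Ω
X_C = 1/(ωC) = 29.2 Ω
Parallel: admittances add. Y = 1/R + 1/(jωL) + jωC
Y = (0.00526 + j0.0249) S
|Y| = 0.0255 S → |Z| = 1/|Y| = 39.3 Ω, ∠Z = −∠Y = -78.1°

-78.1°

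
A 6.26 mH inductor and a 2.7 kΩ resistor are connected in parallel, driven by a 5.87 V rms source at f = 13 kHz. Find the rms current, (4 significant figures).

ω = 2πf = 81680 rad/s
X_L = ωL = 511.3 Ω
Parallel: admittances add. Y = 1/R + 1/(jωL)
Y = (0.0003704 − j0.001956) S
|Y| = 0.001990 S → |Z| = 1/|Y| = 502.4 Ω, ∠Z = −∠Y = 79.28°
I = V/|Z| = 5.87/502.4 = 11.68 mA

11.68 mA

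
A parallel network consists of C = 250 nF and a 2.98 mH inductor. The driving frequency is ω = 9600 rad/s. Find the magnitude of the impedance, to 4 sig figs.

30.72 Ω

X_L = ωL = 28.61 Ω
X_C = 1/(ωC) = 416.7 Ω
Parallel: admittances add. Y = 1/(jωL) + jωC
Y = (0 − j0.03256) S
|Y| = 0.03256 S → |Z| = 1/|Y| = 30.72 Ω, ∠Z = −∠Y = 90.00°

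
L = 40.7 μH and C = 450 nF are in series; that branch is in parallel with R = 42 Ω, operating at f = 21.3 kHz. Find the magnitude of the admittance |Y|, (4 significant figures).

92.73 mS

ω = 2πf = 133800 rad/s
X_L = ωL = 5.447 Ω
X_C = 1/(ωC) = 16.60 Ω
Branch 1: Z₁ = R = 42.00 Ω
Branch 2 (series LC): Z₂ = j(X_L − X_C) = −j11.16 Ω
Parallel: Z = Z₁Z₂/(Z₁+Z₂), |Z| = 10.78 Ω, ∠Z = -75.12°
|Y| = 1/|Z| = 92.73 mS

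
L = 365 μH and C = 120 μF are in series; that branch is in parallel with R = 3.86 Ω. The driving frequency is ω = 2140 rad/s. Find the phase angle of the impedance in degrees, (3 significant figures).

-51.1°

X_L = ωL = 0.781 Ω
X_C = 1/(ωC) = 3.89 Ω
Branch 1: Z₁ = R = 3.86 Ω
Branch 2 (series LC): Z₂ = j(X_L − X_C) = −j3.11 Ω
Parallel: Z = Z₁Z₂/(Z₁+Z₂), |Z| = 2.42 Ω, ∠Z = -51.1°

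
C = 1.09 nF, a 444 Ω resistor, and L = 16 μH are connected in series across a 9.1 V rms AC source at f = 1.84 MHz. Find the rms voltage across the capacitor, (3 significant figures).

1.58 V

ω = 2πf = 1.156e+07 rad/s
X_L = ωL = 185 Ω
X_C = 1/(ωC) = 79.4 Ω
Net reactance X = X_L − X_C = 106 Ω
Z = 444 + j106 Ω
|Z| = √(444² + 106²) = 456 Ω
I = V/|Z| = 19.9 mA
V_C = I·|Z_C| = 0.0199 × 79.4 = 1.58 V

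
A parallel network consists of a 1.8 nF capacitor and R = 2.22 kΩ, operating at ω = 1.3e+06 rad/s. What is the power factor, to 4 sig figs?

X_C = 1/(ωC) = 427.4 Ω
Parallel: admittances add. Y = 1/R + jωC
Y = (0.0004505 + j0.002340) S
|Y| = 0.002383 S → |Z| = 1/|Y| = 419.6 Ω, ∠Z = −∠Y = -79.10°
cos φ = cos(-79.10°) = 0.1890

0.1890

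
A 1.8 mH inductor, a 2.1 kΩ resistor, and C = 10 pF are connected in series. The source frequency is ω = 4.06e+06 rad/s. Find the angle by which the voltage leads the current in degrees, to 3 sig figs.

-83.1°

X_L = ωL = 7310 Ω
X_C = 1/(ωC) = 24600 Ω
Net reactance X = X_L − X_C = -17300 Ω
Z = 2100 − j17300 Ω
|Z| = √(2100² + 17300²) = 17400 Ω
∠Z = arctan(-17300/2100) = -83.1°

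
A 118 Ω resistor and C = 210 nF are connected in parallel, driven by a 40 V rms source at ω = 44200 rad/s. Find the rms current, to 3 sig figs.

X_C = 1/(ωC) = 108 Ω
Parallel: admittances add. Y = 1/R + jωC
Y = (0.00847 + j0.00928) S
|Y| = 0.0126 S → |Z| = 1/|Y| = 79.6 Ω, ∠Z = −∠Y = -47.6°
I = V/|Z| = 40/79.6 = 503 mA

503 mA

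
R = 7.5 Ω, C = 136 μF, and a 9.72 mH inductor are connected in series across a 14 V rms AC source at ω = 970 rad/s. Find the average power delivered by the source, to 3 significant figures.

X_L = ωL = 9.43 Ω
X_C = 1/(ωC) = 7.58 Ω
Net reactance X = X_L − X_C = 1.85 Ω
Z = 7.50 + j1.85 Ω
|Z| = √(7.50² + 1.85²) = 7.72 Ω
∠Z = arctan(1.85/7.50) = 13.8°
I = V/|Z| = 1.81 A
P = VI cos φ = 14 × 1.81 × cos(13.8°) = 24.6 W

24.6 W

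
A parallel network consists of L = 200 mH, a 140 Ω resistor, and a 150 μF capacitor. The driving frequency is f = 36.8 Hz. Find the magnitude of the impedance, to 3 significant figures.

67.2 Ω

ω = 2πf = 231.2 rad/s
X_L = ωL = 46.2 Ω
X_C = 1/(ωC) = 28.8 Ω
Parallel: admittances add. Y = 1/R + 1/(jωL) + jωC
Y = (0.00714 + j0.0131) S
|Y| = 0.0149 S → |Z| = 1/|Y| = 67.2 Ω, ∠Z = −∠Y = -61.3°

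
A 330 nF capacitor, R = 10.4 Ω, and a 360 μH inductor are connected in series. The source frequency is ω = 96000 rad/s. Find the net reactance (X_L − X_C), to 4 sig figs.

2.994 Ω

X_L = ωL = 34.56 Ω
X_C = 1/(ωC) = 31.57 Ω
X = 34.56 − 31.57 = 2.994 Ω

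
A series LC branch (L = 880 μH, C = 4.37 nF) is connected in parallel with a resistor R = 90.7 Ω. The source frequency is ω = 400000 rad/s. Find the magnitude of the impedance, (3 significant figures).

X_L = ωL = 352 Ω
X_C = 1/(ωC) = 572 Ω
Branch 1: Z₁ = R = 90.7 Ω
Branch 2 (series LC): Z₂ = j(X_L − X_C) = −j220 Ω
Parallel: Z = Z₁Z₂/(Z₁+Z₂), |Z| = 83.9 Ω, ∠Z = -22.4°

83.9 Ω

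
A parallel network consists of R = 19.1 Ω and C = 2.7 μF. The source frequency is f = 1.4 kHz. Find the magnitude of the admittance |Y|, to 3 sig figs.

ω = 2πf = 8796 rad/s
X_C = 1/(ωC) = 42.1 Ω
Parallel: admittances add. Y = 1/R + jωC
Y = (0.0524 + j0.0238) S
|Y| = 0.0575 S → |Z| = 1/|Y| = 17.4 Ω, ∠Z = −∠Y = -24.4°

57.5 mS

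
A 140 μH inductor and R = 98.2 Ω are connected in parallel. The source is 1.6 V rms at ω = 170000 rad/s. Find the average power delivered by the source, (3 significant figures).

26.1 mW

X_L = ωL = 23.8 Ω
Parallel: admittances add. Y = 1/R + 1/(jωL)
Y = (0.0102 − j0.0420) S
|Y| = 0.0432 S → |Z| = 1/|Y| = 23.1 Ω, ∠Z = −∠Y = 76.4°
I = V/|Z| = 69.2 mA
P = VI cos φ = 1.6 × 0.0692 × cos(76.4°) = 26.1 mW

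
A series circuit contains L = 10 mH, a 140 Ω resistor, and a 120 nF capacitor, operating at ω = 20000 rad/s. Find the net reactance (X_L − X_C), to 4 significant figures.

-216.7 Ω

X_L = ωL = 200.0 Ω
X_C = 1/(ωC) = 416.7 Ω
X = 200.0 − 416.7 = -216.7 Ω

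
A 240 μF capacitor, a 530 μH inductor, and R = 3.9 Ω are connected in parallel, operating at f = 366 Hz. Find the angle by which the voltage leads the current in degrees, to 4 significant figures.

ω = 2πf = 2300 rad/s
X_L = ωL = 1.219 Ω
X_C = 1/(ωC) = 1.812 Ω
Parallel: admittances add. Y = 1/R + 1/(jωL) + jωC
Y = (0.2564 − j0.2686) S
|Y| = 0.3713 S → |Z| = 1/|Y| = 2.693 Ω, ∠Z = −∠Y = 46.33°

46.33°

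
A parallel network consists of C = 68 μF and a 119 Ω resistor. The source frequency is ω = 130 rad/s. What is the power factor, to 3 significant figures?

X_C = 1/(ωC) = 113 Ω
Parallel: admittances add. Y = 1/R + jωC
Y = (0.00840 + j0.00884) S
|Y| = 0.0122 S → |Z| = 1/|Y| = 82.0 Ω, ∠Z = −∠Y = -46.5°
cos φ = cos(-46.5°) = 0.689

0.689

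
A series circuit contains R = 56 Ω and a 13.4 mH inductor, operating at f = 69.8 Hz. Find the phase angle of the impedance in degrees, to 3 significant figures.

ω = 2πf = 438.6 rad/s
X_L = ωL = 5.88 Ω
Z = 56.0 + j5.88 Ω
|Z| = √(56.0² + 5.88²) = 56.3 Ω
∠Z = arctan(5.88/56.0) = 5.99°

5.99°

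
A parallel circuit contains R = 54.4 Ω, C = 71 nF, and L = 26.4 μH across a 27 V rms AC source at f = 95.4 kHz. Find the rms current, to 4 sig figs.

746.1 mA

ω = 2πf = 599400 rad/s
X_L = ωL = 15.82 Ω
X_C = 1/(ωC) = 23.50 Ω
Parallel: admittances add. Y = 1/R + 1/(jωL) + jωC
Y = (0.01838 − j0.02063) S
|Y| = 0.02763 S → |Z| = 1/|Y| = 36.19 Ω, ∠Z = −∠Y = 48.30°
I = V/|Z| = 27/36.19 = 746.1 mA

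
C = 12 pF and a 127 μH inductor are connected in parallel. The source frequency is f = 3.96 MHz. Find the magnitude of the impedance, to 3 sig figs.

ω = 2πf = 2.488e+07 rad/s
X_L = ωL = 3160 Ω
X_C = 1/(ωC) = 3350 Ω
Parallel: admittances add. Y = 1/(jωL) + jωC
Y = (0 − j1.79e-05) S
|Y| = 1.79e-05 S → |Z| = 1/|Y| = 55900 Ω, ∠Z = −∠Y = 90.0°

55900 Ω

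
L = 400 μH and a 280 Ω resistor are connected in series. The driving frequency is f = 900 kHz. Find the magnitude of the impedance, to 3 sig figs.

ω = 2πf = 5.655e+06 rad/s
X_L = ωL = 2260 Ω
Z = 280 + j2260 Ω
|Z| = √(280² + 2260²) = 2280 Ω

2280 Ω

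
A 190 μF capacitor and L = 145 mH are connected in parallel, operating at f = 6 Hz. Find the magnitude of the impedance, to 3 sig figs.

5.69 Ω

ω = 2πf = 37.70 rad/s
X_L = ωL = 5.47 Ω
X_C = 1/(ωC) = 140 Ω
Parallel: admittances add. Y = 1/(jωL) + jωC
Y = (0 − j0.176) S
|Y| = 0.176 S → |Z| = 1/|Y| = 5.69 Ω, ∠Z = −∠Y = 90.0°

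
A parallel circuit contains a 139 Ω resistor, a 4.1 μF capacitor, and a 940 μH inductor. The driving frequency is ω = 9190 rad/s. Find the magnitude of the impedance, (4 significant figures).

X_L = ωL = 8.639 Ω
X_C = 1/(ωC) = 26.54 Ω
Parallel: admittances add. Y = 1/R + 1/(jωL) + jωC
Y = (0.007194 − j0.07808) S
|Y| = 0.07841 S → |Z| = 1/|Y| = 12.75 Ω, ∠Z = −∠Y = 84.74°

12.75 Ω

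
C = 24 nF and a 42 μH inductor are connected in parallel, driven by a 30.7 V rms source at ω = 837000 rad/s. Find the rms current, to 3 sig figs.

257 mA

X_L = ωL = 35.2 Ω
X_C = 1/(ωC) = 49.8 Ω
Parallel: admittances add. Y = 1/(jωL) + jωC
Y = (0 − j0.00836) S
|Y| = 0.00836 S → |Z| = 1/|Y| = 120 Ω, ∠Z = −∠Y = 90.0°
I = V/|Z| = 30.7/120 = 257 mA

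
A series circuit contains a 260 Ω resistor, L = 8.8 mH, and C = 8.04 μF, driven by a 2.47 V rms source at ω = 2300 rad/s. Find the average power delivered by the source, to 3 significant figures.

23.1 mW

X_L = ωL = 20.2 Ω
X_C = 1/(ωC) = 54.1 Ω
Net reactance X = X_L − X_C = -33.8 Ω
Z = 260 − j33.8 Ω
|Z| = √(260² + 33.8²) = 262 Ω
∠Z = arctan(-33.8/260) = -7.42°
I = V/|Z| = 9.42 mA
P = VI cos φ = 2.47 × 0.00942 × cos(-7.42°) = 23.1 mW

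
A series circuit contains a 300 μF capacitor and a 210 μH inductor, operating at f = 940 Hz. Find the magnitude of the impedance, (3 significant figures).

ω = 2πf = 5906 rad/s
X_L = ωL = 1.24 Ω
X_C = 1/(ωC) = 0.564 Ω
Net reactance X = X_L − X_C = 0.676 Ω
Z = j0.676 Ω
|Z| = √(0² + 0.676²) = 0.676 Ω

0.676 Ω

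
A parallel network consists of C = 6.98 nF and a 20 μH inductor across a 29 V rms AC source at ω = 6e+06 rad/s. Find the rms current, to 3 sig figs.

973 mA

X_L = ωL = 120 Ω
X_C = 1/(ωC) = 23.9 Ω
Parallel: admittances add. Y = 1/(jωL) + jωC
Y = (0 + j0.0335) S
|Y| = 0.0335 S → |Z| = 1/|Y| = 29.8 Ω, ∠Z = −∠Y = -90.0°
I = V/|Z| = 29/29.8 = 973 mA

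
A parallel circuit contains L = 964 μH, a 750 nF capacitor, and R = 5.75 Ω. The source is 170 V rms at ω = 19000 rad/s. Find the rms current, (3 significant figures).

30.4 A

X_L = ωL = 18.3 Ω
X_C = 1/(ωC) = 70.2 Ω
Parallel: admittances add. Y = 1/R + 1/(jωL) + jωC
Y = (0.174 − j0.0403) S
|Y| = 0.179 S → |Z| = 1/|Y| = 5.60 Ω, ∠Z = −∠Y = 13.1°
I = V/|Z| = 170/5.60 = 30.4 A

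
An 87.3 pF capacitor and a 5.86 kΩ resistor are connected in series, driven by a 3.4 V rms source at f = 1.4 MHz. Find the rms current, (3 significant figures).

566 μA

ω = 2πf = 8.796e+06 rad/s
X_C = 1/(ωC) = 1300 Ω
Z = 5860 − j1300 Ω
|Z| = √(5860² + 1300²) = 6000 Ω
I = V/|Z| = 3.4/6000 = 566 μA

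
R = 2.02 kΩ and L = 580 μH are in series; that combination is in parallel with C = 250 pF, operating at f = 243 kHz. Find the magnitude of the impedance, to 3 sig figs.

2170 Ω

ω = 2πf = 1.527e+06 rad/s
X_L = ωL = 886 Ω
X_C = 1/(ωC) = 2620 Ω
Branch 1 (R+jX_L): Z₁ = 2020 + j886 Ω, |Z₁| = 2210 Ω
Branch 2 (−jX_C): Z₂ = −j2620 Ω
Parallel: Z = Z₁Z₂/(Z₁+Z₂), |Z| = 2170 Ω, ∠Z = -25.7°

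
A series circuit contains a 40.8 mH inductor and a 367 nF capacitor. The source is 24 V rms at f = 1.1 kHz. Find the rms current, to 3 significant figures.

ω = 2πf = 6912 rad/s
X_L = ωL = 282 Ω
X_C = 1/(ωC) = 394 Ω
Net reactance X = X_L − X_C = -112 Ω
Z = − j112 Ω
|Z| = √(0² + 112²) = 112 Ω
I = V/|Z| = 24/112 = 214 mA

214 mA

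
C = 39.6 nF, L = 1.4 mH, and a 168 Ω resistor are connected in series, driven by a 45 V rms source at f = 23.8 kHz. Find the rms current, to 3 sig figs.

ω = 2πf = 149500 rad/s
X_L = ωL = 209 Ω
X_C = 1/(ωC) = 169 Ω
Net reactance X = X_L − X_C = 40.5 Ω
Z = 168 + j40.5 Ω
|Z| = √(168² + 40.5²) = 173 Ω
I = V/|Z| = 45/173 = 260 mA

260 mA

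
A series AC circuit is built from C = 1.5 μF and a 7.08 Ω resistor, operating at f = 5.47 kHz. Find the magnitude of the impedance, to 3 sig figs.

20.6 Ω

ω = 2πf = 34370 rad/s
X_C = 1/(ωC) = 19.4 Ω
Z = 7.08 − j19.4 Ω
|Z| = √(7.08² + 19.4²) = 20.6 Ω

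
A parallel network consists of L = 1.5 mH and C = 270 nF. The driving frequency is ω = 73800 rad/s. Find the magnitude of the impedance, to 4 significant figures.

X_L = ωL = 110.7 Ω
X_C = 1/(ωC) = 50.19 Ω
Parallel: admittances add. Y = 1/(jωL) + jωC
Y = (0 + j0.01089) S
|Y| = 0.01089 S → |Z| = 1/|Y| = 91.81 Ω, ∠Z = −∠Y = -90.00°

91.81 Ω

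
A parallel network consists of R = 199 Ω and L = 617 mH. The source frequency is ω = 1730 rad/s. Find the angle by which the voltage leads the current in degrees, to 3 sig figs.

10.6°

X_L = ωL = 1070 Ω
Parallel: admittances add. Y = 1/R + 1/(jωL)
Y = (0.00503 − j0.000937) S
|Y| = 0.00511 S → |Z| = 1/|Y| = 196 Ω, ∠Z = −∠Y = 10.6°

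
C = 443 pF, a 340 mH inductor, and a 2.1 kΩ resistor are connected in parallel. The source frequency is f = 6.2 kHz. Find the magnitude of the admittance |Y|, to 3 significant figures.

ω = 2πf = 38960 rad/s
X_L = ωL = 13200 Ω
X_C = 1/(ωC) = 57900 Ω
Parallel: admittances add. Y = 1/R + 1/(jωL) + jωC
Y = (0.000476 − j5.82e-05) S
|Y| = 0.000480 S → |Z| = 1/|Y| = 2080 Ω, ∠Z = −∠Y = 6.97°

480 μS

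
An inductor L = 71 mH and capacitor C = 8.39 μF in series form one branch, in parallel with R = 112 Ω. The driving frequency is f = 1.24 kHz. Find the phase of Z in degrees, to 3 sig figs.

11.8°

ω = 2πf = 7791 rad/s
X_L = ωL = 553 Ω
X_C = 1/(ωC) = 15.3 Ω
Branch 1: Z₁ = R = 112 Ω
Branch 2 (series LC): Z₂ = j(X_L − X_C) = j538 Ω
Parallel: Z = Z₁Z₂/(Z₁+Z₂), |Z| = 110 Ω, ∠Z = 11.8°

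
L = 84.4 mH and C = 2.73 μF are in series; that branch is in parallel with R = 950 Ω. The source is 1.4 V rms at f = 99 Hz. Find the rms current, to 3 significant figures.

ω = 2πf = 622.0 rad/s
X_L = ωL = 52.5 Ω
X_C = 1/(ωC) = 589 Ω
Branch 1: Z₁ = R = 950 Ω
Branch 2 (series LC): Z₂ = j(X_L − X_C) = −j536 Ω
Parallel: Z = Z₁Z₂/(Z₁+Z₂), |Z| = 467 Ω, ∠Z = -60.6°
I = V/|Z| = 1.4/467 = 3.00 mA

3.00 mA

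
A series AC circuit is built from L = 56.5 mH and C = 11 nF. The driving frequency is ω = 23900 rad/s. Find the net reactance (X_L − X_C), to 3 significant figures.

X_L = ωL = 1350 Ω
X_C = 1/(ωC) = 3800 Ω
X = 1350 − 3800 = -2450 Ω

-2450 Ω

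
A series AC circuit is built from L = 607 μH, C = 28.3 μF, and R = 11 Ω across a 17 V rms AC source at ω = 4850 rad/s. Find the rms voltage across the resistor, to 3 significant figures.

X_L = ωL = 2.94 Ω
X_C = 1/(ωC) = 7.29 Ω
Net reactance X = X_L − X_C = -4.34 Ω
Z = 11.0 − j4.34 Ω
|Z| = √(11.0² + 4.34²) = 11.8 Ω
I = V/|Z| = 1.44 A
V_R = I·|Z_R| = 1.44 × 11.0 = 15.8 V

15.8 V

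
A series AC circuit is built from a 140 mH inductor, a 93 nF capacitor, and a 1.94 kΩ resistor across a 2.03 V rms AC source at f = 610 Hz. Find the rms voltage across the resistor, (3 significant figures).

1.32 V

ω = 2πf = 3833 rad/s
X_L = ωL = 537 Ω
X_C = 1/(ωC) = 2810 Ω
Net reactance X = X_L − X_C = -2270 Ω
Z = 1940 − j2270 Ω
|Z| = √(1940² + 2270²) = 2990 Ω
I = V/|Z| = 680 μA
V_R = I·|Z_R| = 0.000680 × 1940 = 1.32 V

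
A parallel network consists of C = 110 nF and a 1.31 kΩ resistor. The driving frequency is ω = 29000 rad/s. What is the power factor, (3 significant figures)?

X_C = 1/(ωC) = 313 Ω
Parallel: admittances add. Y = 1/R + jωC
Y = (0.000763 + j0.00319) S
|Y| = 0.00328 S → |Z| = 1/|Y| = 305 Ω, ∠Z = −∠Y = -76.5°
cos φ = cos(-76.5°) = 0.233

0.233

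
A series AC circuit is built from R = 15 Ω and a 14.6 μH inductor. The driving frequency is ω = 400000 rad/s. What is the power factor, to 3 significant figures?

X_L = ωL = 5.84 Ω
Z = 15.0 + j5.84 Ω
|Z| = √(15.0² + 5.84²) = 16.1 Ω
∠Z = arctan(5.84/15.0) = 21.3°
cos φ = cos(21.3°) = 0.932

0.932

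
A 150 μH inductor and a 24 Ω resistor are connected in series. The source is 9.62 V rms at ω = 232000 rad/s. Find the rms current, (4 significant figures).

227.6 mA

X_L = ωL = 34.80 Ω
Z = 24.00 + j34.80 Ω
|Z| = √(24.00² + 34.80²) = 42.27 Ω
I = V/|Z| = 9.62/42.27 = 227.6 mA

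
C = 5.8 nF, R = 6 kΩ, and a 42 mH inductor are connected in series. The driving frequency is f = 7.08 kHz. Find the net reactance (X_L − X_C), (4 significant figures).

ω = 2πf = 44480 rad/s
X_L = ωL = 1868 Ω
X_C = 1/(ωC) = 3876 Ω
X = 1868 − 3876 = -2007 Ω

-2007 Ω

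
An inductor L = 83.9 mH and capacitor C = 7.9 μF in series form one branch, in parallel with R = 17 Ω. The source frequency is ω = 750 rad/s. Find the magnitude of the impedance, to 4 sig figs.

16.78 Ω

X_L = ωL = 62.93 Ω
X_C = 1/(ωC) = 168.8 Ω
Branch 1: Z₁ = R = 17.00 Ω
Branch 2 (series LC): Z₂ = j(X_L − X_C) = −j105.9 Ω
Parallel: Z = Z₁Z₂/(Z₁+Z₂), |Z| = 16.78 Ω, ∠Z = -9.124°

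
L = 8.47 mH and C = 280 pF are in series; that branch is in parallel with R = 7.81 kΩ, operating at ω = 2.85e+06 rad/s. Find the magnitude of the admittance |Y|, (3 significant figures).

135 μS

X_L = ωL = 24100 Ω
X_C = 1/(ωC) = 1250 Ω
Branch 1: Z₁ = R = 7810 Ω
Branch 2 (series LC): Z₂ = j(X_L − X_C) = j22900 Ω
Parallel: Z = Z₁Z₂/(Z₁+Z₂), |Z| = 7390 Ω, ∠Z = 18.8°
|Y| = 1/|Z| = 135 μS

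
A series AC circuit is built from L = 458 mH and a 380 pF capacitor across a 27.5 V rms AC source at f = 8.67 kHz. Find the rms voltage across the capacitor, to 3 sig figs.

56.9 V

ω = 2πf = 54480 rad/s
X_L = ωL = 24900 Ω
X_C = 1/(ωC) = 48300 Ω
Net reactance X = X_L − X_C = -23400 Ω
Z = − j23400 Ω
|Z| = √(0² + 23400²) = 23400 Ω
I = V/|Z| = 1.18 mA
V_C = I·|Z_C| = 0.00118 × 48300 = 56.9 V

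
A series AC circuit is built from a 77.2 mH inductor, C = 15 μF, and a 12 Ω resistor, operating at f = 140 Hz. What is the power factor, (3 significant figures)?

0.836

ω = 2πf = 879.6 rad/s
X_L = ωL = 67.9 Ω
X_C = 1/(ωC) = 75.8 Ω
Net reactance X = X_L − X_C = -7.88 Ω
Z = 12.0 − j7.88 Ω
|Z| = √(12.0² + 7.88²) = 14.4 Ω
∠Z = arctan(-7.88/12.0) = -33.3°
cos φ = cos(-33.3°) = 0.836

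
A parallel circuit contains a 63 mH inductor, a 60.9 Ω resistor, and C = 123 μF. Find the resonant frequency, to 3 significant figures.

57.2 Hz

ω₀ = 1/√(LC) = 1/√(0.063 × 0.000123) = 359.2 rad/s
f₀ = ω₀/(2π) = 57.2 Hz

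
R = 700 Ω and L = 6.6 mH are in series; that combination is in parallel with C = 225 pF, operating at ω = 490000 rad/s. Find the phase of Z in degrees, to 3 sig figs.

70.9°

X_L = ωL = 3230 Ω
X_C = 1/(ωC) = 9070 Ω
Branch 1 (R+jX_L): Z₁ = 700 + j3230 Ω, |Z₁| = 3310 Ω
Branch 2 (−jX_C): Z₂ = −j9070 Ω
Parallel: Z = Z₁Z₂/(Z₁+Z₂), |Z| = 5110 Ω, ∠Z = 70.9°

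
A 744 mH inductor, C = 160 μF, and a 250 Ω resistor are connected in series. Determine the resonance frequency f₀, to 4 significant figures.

ω₀ = 1/√(LC) = 1/√(0.744 × 0.00016) = 91.65 rad/s
f₀ = ω₀/(2π) = 14.59 Hz

14.59 Hz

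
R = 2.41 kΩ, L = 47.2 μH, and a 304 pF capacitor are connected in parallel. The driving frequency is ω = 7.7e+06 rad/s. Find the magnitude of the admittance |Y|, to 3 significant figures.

X_L = ωL = 363 Ω
X_C = 1/(ωC) = 427 Ω
Parallel: admittances add. Y = 1/R + 1/(jωL) + jωC
Y = (0.000415 − j0.000411) S
|Y| = 0.000584 S → |Z| = 1/|Y| = 1710 Ω, ∠Z = −∠Y = 44.7°

584 μS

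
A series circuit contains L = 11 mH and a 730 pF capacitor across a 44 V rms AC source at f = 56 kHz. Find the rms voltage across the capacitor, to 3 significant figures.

7520 V

ω = 2πf = 351900 rad/s
X_L = ωL = 3870 Ω
X_C = 1/(ωC) = 3890 Ω
Net reactance X = X_L − X_C = -22.8 Ω
Z = − j22.8 Ω
|Z| = √(0² + 22.8²) = 22.8 Ω
I = V/|Z| = 1.93 A
V_C = I·|Z_C| = 1.93 × 3890 = 7520 V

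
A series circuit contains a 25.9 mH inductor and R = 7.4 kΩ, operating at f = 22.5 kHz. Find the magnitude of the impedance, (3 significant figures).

8260 Ω

ω = 2πf = 141400 rad/s
X_L = ωL = 3660 Ω
Z = 7400 + j3660 Ω
|Z| = √(7400² + 3660²) = 8260 Ω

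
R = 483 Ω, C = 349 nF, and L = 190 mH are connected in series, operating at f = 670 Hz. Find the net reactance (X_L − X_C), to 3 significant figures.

119 Ω

ω = 2πf = 4210 rad/s
X_L = ωL = 800 Ω
X_C = 1/(ωC) = 681 Ω
X = 800 − 681 = 119 Ω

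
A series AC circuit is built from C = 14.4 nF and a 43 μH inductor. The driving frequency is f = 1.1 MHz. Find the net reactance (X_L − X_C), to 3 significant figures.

287 Ω

ω = 2πf = 6.912e+06 rad/s
X_L = ωL = 297 Ω
X_C = 1/(ωC) = 10.0 Ω
X = 297 − 10.0 = 287 Ω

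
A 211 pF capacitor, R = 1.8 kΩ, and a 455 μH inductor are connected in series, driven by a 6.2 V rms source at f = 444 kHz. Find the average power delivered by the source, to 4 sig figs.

20.21 mW

ω = 2πf = 2.79e+06 rad/s
X_L = ωL = 1269 Ω
X_C = 1/(ωC) = 1699 Ω
Net reactance X = X_L − X_C = -429.5 Ω
Z = 1800 − j429.5 Ω
|Z| = √(1800² + 429.5²) = 1851 Ω
∠Z = arctan(-429.5/1800) = -13.42°
I = V/|Z| = 3.350 mA
P = VI cos φ = 6.2 × 0.003350 × cos(-13.42°) = 20.21 mW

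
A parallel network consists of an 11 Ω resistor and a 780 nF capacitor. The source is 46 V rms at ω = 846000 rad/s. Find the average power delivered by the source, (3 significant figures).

192 W

X_C = 1/(ωC) = 1.52 Ω
Parallel: admittances add. Y = 1/R + jωC
Y = (0.0909 + j0.660) S
|Y| = 0.666 S → |Z| = 1/|Y| = 1.50 Ω, ∠Z = −∠Y = -82.2°
I = V/|Z| = 30.6 A
P = VI cos φ = 46 × 30.6 × cos(-82.2°) = 192 W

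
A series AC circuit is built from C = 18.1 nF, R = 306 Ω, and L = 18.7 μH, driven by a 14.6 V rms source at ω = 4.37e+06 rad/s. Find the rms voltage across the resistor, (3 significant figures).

X_L = ωL = 81.7 Ω
X_C = 1/(ωC) = 12.6 Ω
Net reactance X = X_L − X_C = 69.1 Ω
Z = 306 + j69.1 Ω
|Z| = √(306² + 69.1²) = 314 Ω
I = V/|Z| = 46.5 mA
V_R = I·|Z_R| = 0.0465 × 306 = 14.2 V

14.2 V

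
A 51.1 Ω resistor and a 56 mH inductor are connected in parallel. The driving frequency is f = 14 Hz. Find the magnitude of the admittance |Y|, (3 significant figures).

ω = 2πf = 87.96 rad/s
X_L = ωL = 4.93 Ω
Parallel: admittances add. Y = 1/R + 1/(jωL)
Y = (0.0196 − j0.203) S
|Y| = 0.204 S → |Z| = 1/|Y| = 4.90 Ω, ∠Z = −∠Y = 84.5°

204 mS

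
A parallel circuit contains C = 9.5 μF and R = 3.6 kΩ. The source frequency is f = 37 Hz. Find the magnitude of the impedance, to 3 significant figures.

449 Ω

ω = 2πf = 232.5 rad/s
X_C = 1/(ωC) = 453 Ω
Parallel: admittances add. Y = 1/R + jωC
Y = (0.000278 + j0.00221) S
|Y| = 0.00223 S → |Z| = 1/|Y| = 449 Ω, ∠Z = −∠Y = -82.8°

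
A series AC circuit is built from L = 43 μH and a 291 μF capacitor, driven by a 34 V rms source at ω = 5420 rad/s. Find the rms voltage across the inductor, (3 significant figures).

X_L = ωL = 0.233 Ω
X_C = 1/(ωC) = 0.634 Ω
Net reactance X = X_L − X_C = -0.401 Ω
Z = − j0.401 Ω
|Z| = √(0² + 0.401²) = 0.401 Ω
I = V/|Z| = 84.8 A
V_L = I·|Z_L| = 84.8 × 0.233 = 19.8 V

19.8 V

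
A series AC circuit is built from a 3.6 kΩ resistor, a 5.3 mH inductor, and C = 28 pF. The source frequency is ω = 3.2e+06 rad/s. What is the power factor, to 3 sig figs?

X_L = ωL = 17000 Ω
X_C = 1/(ωC) = 11200 Ω
Net reactance X = X_L − X_C = 5800 Ω
Z = 3600 + j5800 Ω
|Z| = √(3600² + 5800²) = 6830 Ω
∠Z = arctan(5800/3600) = 58.2°
cos φ = cos(58.2°) = 0.527

0.527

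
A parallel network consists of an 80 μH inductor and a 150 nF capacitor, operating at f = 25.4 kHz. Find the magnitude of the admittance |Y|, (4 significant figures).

54.39 mS

ω = 2πf = 159600 rad/s
X_L = ωL = 12.77 Ω
X_C = 1/(ωC) = 41.77 Ω
Parallel: admittances add. Y = 1/(jωL) + jωC
Y = (0 − j0.05439) S
|Y| = 0.05439 S → |Z| = 1/|Y| = 18.39 Ω, ∠Z = −∠Y = 90.00°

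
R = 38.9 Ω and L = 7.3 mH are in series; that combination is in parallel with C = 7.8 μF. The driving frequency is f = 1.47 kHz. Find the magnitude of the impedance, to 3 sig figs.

ω = 2πf = 9236 rad/s
X_L = ωL = 67.4 Ω
X_C = 1/(ωC) = 13.9 Ω
Branch 1 (R+jX_L): Z₁ = 38.9 + j67.4 Ω, |Z₁| = 77.8 Ω
Branch 2 (−jX_C): Z₂ = −j13.9 Ω
Parallel: Z = Z₁Z₂/(Z₁+Z₂), |Z| = 16.3 Ω, ∠Z = -84.0°

16.3 Ω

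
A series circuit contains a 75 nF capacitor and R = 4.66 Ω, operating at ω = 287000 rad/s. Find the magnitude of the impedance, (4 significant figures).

46.69 Ω

X_C = 1/(ωC) = 46.46 Ω
Z = 4.660 − j46.46 Ω
|Z| = √(4.660² + 46.46²) = 46.69 Ω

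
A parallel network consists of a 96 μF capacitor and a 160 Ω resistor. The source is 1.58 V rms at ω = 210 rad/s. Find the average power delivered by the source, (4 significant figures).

15.60 mW

X_C = 1/(ωC) = 49.60 Ω
Parallel: admittances add. Y = 1/R + jωC
Y = (0.006250 + j0.02016) S
|Y| = 0.02111 S → |Z| = 1/|Y| = 47.38 Ω, ∠Z = −∠Y = -72.78°
I = V/|Z| = 33.35 mA
P = VI cos φ = 1.58 × 0.03335 × cos(-72.78°) = 15.60 mW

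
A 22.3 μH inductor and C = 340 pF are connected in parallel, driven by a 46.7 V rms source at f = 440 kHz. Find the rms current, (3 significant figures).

ω = 2πf = 2.765e+06 rad/s
X_L = ωL = 61.7 Ω
X_C = 1/(ωC) = 1060 Ω
Parallel: admittances add. Y = 1/(jωL) + jωC
Y = (0 − j0.0153) S
|Y| = 0.0153 S → |Z| = 1/|Y| = 65.4 Ω, ∠Z = −∠Y = 90.0°
I = V/|Z| = 46.7/65.4 = 714 mA

714 mA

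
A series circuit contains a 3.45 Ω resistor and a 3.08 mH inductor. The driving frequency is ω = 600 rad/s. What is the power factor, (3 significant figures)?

0.882

X_L = ωL = 1.85 Ω
Z = 3.45 + j1.85 Ω
|Z| = √(3.45² + 1.85²) = 3.91 Ω
∠Z = arctan(1.85/3.45) = 28.2°
cos φ = cos(28.2°) = 0.882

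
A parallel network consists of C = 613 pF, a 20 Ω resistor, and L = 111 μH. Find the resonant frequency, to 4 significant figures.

610.1 kHz

ω₀ = 1/√(LC) = 1/√(0.000111 × 6.13e-10) = 3.834e+06 rad/s
f₀ = ω₀/(2π) = 610.1 kHz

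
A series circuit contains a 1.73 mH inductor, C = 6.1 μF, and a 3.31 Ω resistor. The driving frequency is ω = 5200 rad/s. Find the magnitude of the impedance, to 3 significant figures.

X_L = ωL = 9.00 Ω
X_C = 1/(ωC) = 31.5 Ω
Net reactance X = X_L − X_C = -22.5 Ω
Z = 3.31 − j22.5 Ω
|Z| = √(3.31² + 22.5²) = 22.8 Ω

22.8 Ω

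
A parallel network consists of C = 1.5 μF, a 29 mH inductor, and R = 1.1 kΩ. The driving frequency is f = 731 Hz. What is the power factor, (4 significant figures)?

ω = 2πf = 4593 rad/s
X_L = ωL = 133.2 Ω
X_C = 1/(ωC) = 145.1 Ω
Parallel: admittances add. Y = 1/R + 1/(jωL) + jωC
Y = (0.0009091 − j0.0006182) S
|Y| = 0.001099 S → |Z| = 1/|Y| = 909.6 Ω, ∠Z = −∠Y = 34.21°
cos φ = cos(34.21°) = 0.8269

0.8269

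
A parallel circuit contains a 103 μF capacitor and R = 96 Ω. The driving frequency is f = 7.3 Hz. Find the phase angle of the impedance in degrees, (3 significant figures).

-24.4°

ω = 2πf = 45.87 rad/s
X_C = 1/(ωC) = 212 Ω
Parallel: admittances add. Y = 1/R + jωC
Y = (0.0104 + j0.00472) S
|Y| = 0.0114 S → |Z| = 1/|Y| = 87.4 Ω, ∠Z = −∠Y = -24.4°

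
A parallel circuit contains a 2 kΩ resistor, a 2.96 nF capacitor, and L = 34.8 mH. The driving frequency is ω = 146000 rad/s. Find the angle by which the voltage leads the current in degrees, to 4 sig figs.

-25.21°

X_L = ωL = 5081 Ω
X_C = 1/(ωC) = 2314 Ω
Parallel: admittances add. Y = 1/R + 1/(jωL) + jωC
Y = (0.0005000 + j0.0002353) S
|Y| = 0.0005526 S → |Z| = 1/|Y| = 1810 Ω, ∠Z = −∠Y = -25.21°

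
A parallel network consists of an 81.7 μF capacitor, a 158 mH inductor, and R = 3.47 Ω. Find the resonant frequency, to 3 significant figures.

ω₀ = 1/√(LC) = 1/√(0.158 × 8.17e-05) = 278.3 rad/s
f₀ = ω₀/(2π) = 44.3 Hz

44.3 Hz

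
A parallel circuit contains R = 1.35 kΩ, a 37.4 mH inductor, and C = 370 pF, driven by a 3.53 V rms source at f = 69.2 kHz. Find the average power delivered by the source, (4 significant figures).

ω = 2πf = 434800 rad/s
X_L = ωL = 16260 Ω
X_C = 1/(ωC) = 6216 Ω
Parallel: admittances add. Y = 1/R + 1/(jωL) + jωC
Y = (0.0007407 + j9.938e-05) S
|Y| = 0.0007474 S → |Z| = 1/|Y| = 1338 Ω, ∠Z = −∠Y = -7.641°
I = V/|Z| = 2.638 mA
P = VI cos φ = 3.53 × 0.002638 × cos(-7.641°) = 9.230 mW

9.230 mW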